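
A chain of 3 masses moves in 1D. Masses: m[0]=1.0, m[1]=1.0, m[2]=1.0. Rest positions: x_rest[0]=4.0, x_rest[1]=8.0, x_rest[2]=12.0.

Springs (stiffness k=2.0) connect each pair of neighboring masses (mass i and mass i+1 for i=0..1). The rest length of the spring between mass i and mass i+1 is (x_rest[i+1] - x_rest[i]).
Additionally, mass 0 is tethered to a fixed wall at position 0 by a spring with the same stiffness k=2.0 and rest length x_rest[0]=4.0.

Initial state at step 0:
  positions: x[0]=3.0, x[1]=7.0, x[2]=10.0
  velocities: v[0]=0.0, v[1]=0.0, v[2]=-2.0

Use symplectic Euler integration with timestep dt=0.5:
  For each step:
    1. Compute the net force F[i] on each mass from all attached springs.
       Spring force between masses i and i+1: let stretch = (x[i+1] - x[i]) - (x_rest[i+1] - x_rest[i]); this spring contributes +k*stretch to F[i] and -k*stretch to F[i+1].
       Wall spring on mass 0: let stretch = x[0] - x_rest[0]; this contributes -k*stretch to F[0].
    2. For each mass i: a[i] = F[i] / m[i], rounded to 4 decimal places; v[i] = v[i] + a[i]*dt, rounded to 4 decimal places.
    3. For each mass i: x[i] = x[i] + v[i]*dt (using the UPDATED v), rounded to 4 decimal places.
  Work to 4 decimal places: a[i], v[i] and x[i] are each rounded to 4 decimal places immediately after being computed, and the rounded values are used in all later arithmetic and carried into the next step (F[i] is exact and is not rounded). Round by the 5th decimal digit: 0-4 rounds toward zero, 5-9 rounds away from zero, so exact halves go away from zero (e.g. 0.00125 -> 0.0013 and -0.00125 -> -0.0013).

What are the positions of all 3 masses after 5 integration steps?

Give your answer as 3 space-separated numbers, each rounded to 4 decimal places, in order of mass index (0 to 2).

Step 0: x=[3.0000 7.0000 10.0000] v=[0.0000 0.0000 -2.0000]
Step 1: x=[3.5000 6.5000 9.5000] v=[1.0000 -1.0000 -1.0000]
Step 2: x=[3.7500 6.0000 9.5000] v=[0.5000 -1.0000 0.0000]
Step 3: x=[3.2500 6.1250 9.7500] v=[-1.0000 0.2500 0.5000]
Step 4: x=[2.5625 6.6250 10.1875] v=[-1.3750 1.0000 0.8750]
Step 5: x=[2.6250 6.8750 10.8438] v=[0.1250 0.5000 1.3125]

Answer: 2.6250 6.8750 10.8438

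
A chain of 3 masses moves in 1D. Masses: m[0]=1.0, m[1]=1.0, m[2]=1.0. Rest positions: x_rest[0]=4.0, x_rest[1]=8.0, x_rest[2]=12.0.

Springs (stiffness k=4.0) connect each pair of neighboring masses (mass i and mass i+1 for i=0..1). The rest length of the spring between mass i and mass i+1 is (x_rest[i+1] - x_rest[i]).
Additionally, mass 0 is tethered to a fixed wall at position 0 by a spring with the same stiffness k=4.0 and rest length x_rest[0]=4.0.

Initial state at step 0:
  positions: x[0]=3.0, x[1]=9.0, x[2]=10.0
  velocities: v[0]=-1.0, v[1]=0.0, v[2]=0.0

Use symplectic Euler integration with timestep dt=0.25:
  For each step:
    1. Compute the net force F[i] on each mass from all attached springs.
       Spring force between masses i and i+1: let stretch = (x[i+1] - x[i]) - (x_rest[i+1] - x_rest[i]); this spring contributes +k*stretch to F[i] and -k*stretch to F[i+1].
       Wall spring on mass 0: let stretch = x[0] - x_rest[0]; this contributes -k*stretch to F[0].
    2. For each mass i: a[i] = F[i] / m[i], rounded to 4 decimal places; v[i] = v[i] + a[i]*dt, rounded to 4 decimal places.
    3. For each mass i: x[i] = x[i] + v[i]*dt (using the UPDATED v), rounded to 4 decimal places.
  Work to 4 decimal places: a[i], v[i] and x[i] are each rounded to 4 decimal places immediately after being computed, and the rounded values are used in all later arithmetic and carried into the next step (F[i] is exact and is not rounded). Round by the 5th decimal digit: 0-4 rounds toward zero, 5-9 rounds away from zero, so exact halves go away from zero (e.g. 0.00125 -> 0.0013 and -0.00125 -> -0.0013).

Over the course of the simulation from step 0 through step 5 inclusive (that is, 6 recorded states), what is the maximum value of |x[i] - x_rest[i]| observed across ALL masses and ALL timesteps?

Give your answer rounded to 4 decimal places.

Answer: 2.4844

Derivation:
Step 0: x=[3.0000 9.0000 10.0000] v=[-1.0000 0.0000 0.0000]
Step 1: x=[3.5000 7.7500 10.7500] v=[2.0000 -5.0000 3.0000]
Step 2: x=[4.1875 6.1875 11.7500] v=[2.7500 -6.2500 4.0000]
Step 3: x=[4.3281 5.5156 12.3594] v=[0.5625 -2.6875 2.4375]
Step 4: x=[3.6836 6.2578 12.2578] v=[-2.5781 2.9688 -0.4063]
Step 5: x=[2.7617 7.8565 11.6562] v=[-3.6875 6.3946 -2.4063]
Max displacement = 2.4844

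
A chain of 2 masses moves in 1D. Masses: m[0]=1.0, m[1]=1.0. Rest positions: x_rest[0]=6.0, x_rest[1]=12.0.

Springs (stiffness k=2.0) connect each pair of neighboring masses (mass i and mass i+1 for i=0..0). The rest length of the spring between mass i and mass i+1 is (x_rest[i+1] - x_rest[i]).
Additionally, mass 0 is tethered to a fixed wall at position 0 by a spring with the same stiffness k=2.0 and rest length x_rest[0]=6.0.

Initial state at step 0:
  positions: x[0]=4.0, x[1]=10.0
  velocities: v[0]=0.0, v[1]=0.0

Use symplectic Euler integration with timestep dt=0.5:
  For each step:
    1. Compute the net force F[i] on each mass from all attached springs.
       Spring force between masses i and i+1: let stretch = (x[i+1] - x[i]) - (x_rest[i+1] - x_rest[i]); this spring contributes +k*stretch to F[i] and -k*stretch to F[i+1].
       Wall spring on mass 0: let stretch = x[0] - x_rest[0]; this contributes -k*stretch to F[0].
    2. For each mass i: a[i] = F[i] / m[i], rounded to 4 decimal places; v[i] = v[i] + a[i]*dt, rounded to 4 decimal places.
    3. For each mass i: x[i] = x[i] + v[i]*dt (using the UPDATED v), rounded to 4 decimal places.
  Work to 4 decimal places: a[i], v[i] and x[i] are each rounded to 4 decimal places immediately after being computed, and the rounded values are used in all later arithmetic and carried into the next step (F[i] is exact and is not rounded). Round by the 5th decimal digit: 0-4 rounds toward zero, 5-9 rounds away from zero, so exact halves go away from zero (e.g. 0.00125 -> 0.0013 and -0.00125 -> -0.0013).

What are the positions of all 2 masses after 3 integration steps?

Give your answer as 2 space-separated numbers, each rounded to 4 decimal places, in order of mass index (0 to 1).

Step 0: x=[4.0000 10.0000] v=[0.0000 0.0000]
Step 1: x=[5.0000 10.0000] v=[2.0000 0.0000]
Step 2: x=[6.0000 10.5000] v=[2.0000 1.0000]
Step 3: x=[6.2500 11.7500] v=[0.5000 2.5000]

Answer: 6.2500 11.7500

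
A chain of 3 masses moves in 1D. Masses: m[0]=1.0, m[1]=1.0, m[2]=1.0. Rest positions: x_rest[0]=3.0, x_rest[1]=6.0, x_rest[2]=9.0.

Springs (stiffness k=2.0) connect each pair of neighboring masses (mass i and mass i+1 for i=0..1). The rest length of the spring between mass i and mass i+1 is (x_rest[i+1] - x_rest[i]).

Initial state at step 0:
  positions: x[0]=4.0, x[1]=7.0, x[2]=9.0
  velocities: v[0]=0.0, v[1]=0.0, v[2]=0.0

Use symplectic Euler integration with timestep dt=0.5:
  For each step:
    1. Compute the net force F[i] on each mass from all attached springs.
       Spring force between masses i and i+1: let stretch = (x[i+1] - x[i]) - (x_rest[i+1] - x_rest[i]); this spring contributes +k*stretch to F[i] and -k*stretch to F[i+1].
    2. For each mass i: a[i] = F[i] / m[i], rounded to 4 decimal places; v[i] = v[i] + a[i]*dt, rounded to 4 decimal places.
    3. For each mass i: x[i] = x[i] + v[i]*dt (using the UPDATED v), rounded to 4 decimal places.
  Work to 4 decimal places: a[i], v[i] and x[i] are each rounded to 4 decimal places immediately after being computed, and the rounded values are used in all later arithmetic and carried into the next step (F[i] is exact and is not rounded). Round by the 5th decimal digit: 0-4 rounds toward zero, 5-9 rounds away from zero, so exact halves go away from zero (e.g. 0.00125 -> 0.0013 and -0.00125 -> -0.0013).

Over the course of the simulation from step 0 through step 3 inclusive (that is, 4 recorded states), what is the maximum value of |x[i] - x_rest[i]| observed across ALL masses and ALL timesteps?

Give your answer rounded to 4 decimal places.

Step 0: x=[4.0000 7.0000 9.0000] v=[0.0000 0.0000 0.0000]
Step 1: x=[4.0000 6.5000 9.5000] v=[0.0000 -1.0000 1.0000]
Step 2: x=[3.7500 6.2500 10.0000] v=[-0.5000 -0.5000 1.0000]
Step 3: x=[3.2500 6.6250 10.1250] v=[-1.0000 0.7500 0.2500]
Max displacement = 1.1250

Answer: 1.1250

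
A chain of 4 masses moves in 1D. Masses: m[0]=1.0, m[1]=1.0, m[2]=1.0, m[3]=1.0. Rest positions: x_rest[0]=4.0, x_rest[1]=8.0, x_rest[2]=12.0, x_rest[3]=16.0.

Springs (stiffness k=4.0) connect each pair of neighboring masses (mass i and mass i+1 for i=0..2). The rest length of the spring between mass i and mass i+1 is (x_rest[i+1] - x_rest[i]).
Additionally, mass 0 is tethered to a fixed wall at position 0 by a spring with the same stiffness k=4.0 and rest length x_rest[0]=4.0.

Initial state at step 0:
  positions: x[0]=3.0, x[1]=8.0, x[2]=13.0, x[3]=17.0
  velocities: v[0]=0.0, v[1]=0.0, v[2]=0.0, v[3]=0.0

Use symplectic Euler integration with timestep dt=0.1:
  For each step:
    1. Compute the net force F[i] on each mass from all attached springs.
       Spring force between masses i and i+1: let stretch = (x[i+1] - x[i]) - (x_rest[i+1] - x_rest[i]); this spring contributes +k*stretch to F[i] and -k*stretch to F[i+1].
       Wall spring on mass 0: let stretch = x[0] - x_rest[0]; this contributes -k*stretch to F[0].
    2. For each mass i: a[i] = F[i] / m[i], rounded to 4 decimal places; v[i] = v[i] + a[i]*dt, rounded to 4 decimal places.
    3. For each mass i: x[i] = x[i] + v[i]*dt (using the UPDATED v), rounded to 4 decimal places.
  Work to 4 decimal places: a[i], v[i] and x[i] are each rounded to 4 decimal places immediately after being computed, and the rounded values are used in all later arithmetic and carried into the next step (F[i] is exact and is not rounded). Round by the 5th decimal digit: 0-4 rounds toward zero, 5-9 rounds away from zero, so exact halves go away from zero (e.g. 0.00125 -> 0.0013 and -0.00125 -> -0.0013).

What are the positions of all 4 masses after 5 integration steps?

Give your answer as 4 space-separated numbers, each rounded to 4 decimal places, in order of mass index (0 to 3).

Answer: 3.9917 8.0491 12.5050 16.9492

Derivation:
Step 0: x=[3.0000 8.0000 13.0000 17.0000] v=[0.0000 0.0000 0.0000 0.0000]
Step 1: x=[3.0800 8.0000 12.9600 17.0000] v=[0.8000 0.0000 -0.4000 0.0000]
Step 2: x=[3.2336 8.0016 12.8832 16.9984] v=[1.5360 0.0160 -0.7680 -0.0160]
Step 3: x=[3.4486 8.0077 12.7757 16.9922] v=[2.1498 0.0614 -1.0746 -0.0621]
Step 4: x=[3.7080 8.0222 12.6462 16.9773] v=[2.5940 0.1450 -1.2952 -0.1487]
Step 5: x=[3.9917 8.0491 12.5050 16.9492] v=[2.8365 0.2689 -1.4124 -0.2811]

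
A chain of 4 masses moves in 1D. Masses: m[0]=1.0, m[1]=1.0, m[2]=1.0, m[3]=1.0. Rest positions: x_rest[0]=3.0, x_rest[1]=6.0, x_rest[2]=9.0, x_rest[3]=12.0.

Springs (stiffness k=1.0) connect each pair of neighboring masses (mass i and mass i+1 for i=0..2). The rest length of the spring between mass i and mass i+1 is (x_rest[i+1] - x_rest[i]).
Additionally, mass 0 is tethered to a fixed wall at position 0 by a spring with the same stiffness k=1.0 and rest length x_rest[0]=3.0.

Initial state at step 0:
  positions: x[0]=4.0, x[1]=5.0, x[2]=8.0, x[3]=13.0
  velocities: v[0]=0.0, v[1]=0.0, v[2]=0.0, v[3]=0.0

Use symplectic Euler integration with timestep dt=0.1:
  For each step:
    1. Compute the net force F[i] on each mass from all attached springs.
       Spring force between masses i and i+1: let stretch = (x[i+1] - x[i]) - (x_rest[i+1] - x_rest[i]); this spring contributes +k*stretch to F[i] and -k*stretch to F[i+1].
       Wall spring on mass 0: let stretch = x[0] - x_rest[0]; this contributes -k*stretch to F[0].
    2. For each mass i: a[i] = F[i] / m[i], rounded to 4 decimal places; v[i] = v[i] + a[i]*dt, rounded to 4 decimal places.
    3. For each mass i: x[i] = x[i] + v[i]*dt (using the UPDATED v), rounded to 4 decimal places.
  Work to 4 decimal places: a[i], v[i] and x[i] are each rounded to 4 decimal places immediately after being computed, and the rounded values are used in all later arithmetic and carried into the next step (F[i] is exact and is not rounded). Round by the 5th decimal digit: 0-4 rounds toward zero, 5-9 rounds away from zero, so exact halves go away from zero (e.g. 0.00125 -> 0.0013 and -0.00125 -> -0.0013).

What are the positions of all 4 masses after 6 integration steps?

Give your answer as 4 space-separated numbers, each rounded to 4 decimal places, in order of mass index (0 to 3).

Step 0: x=[4.0000 5.0000 8.0000 13.0000] v=[0.0000 0.0000 0.0000 0.0000]
Step 1: x=[3.9700 5.0200 8.0200 12.9800] v=[-0.3000 0.2000 0.2000 -0.2000]
Step 2: x=[3.9108 5.0595 8.0596 12.9404] v=[-0.5920 0.3950 0.3960 -0.3960]
Step 3: x=[3.8240 5.1175 8.1180 12.8820] v=[-0.8682 0.5801 0.5841 -0.5841]
Step 4: x=[3.7119 5.1926 8.1941 12.8060] v=[-1.1213 0.7508 0.7605 -0.7605]
Step 5: x=[3.5775 5.2829 8.2863 12.7138] v=[-1.3444 0.9029 0.9215 -0.9217]
Step 6: x=[3.4243 5.3862 8.3927 12.6074] v=[-1.5316 1.0327 1.0639 -1.0645]

Answer: 3.4243 5.3862 8.3927 12.6074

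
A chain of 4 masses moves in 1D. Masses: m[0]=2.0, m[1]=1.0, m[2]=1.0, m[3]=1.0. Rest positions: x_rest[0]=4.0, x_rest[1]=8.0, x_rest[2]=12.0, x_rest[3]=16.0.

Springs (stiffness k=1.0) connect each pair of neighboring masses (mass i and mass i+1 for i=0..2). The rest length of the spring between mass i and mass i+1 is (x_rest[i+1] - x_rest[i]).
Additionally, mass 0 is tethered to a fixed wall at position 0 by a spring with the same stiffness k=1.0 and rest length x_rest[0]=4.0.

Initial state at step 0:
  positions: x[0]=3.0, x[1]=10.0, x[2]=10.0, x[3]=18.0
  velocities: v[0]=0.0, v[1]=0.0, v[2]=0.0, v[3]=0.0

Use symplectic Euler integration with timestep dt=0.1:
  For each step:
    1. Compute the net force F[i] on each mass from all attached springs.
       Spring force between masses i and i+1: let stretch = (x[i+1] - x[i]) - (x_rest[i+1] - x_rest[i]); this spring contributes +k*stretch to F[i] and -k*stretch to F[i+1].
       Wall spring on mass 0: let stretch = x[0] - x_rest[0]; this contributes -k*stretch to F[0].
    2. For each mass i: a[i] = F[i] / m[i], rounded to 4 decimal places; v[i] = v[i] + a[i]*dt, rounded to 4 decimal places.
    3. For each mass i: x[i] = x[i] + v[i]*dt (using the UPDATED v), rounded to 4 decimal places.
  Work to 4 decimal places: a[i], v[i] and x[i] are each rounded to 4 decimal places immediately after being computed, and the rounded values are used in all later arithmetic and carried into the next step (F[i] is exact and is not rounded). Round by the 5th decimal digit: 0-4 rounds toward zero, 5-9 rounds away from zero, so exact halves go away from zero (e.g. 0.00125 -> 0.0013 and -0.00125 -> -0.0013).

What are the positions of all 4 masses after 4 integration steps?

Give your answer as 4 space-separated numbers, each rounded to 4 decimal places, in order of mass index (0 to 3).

Answer: 3.1919 9.3354 10.7601 17.6178

Derivation:
Step 0: x=[3.0000 10.0000 10.0000 18.0000] v=[0.0000 0.0000 0.0000 0.0000]
Step 1: x=[3.0200 9.9300 10.0800 17.9600] v=[0.2000 -0.7000 0.8000 -0.4000]
Step 2: x=[3.0595 9.7924 10.2373 17.8812] v=[0.3945 -1.3760 1.5730 -0.7880]
Step 3: x=[3.1173 9.5919 10.4666 17.7660] v=[0.5782 -2.0048 2.2929 -1.1524]
Step 4: x=[3.1919 9.3354 10.7601 17.6178] v=[0.7461 -2.5648 2.9354 -1.4823]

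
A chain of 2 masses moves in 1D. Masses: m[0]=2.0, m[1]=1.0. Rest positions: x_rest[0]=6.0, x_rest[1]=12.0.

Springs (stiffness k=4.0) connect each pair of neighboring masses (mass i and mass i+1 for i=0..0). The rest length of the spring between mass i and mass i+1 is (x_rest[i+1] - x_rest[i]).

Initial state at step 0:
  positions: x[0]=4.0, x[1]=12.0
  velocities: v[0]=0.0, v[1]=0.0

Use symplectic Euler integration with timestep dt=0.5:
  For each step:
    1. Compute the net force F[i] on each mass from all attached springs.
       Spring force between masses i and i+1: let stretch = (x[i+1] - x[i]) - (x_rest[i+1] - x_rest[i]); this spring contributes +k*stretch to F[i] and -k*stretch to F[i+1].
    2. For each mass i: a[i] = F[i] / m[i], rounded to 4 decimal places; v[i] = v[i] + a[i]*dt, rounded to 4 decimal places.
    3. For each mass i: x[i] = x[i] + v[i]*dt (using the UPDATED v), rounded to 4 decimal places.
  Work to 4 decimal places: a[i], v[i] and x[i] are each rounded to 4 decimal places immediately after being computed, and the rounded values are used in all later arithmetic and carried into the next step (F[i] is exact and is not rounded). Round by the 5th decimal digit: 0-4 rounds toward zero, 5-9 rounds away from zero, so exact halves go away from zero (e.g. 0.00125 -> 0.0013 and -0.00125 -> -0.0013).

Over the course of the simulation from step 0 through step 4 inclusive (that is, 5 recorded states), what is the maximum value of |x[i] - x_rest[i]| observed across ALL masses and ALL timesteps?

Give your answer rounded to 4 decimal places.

Step 0: x=[4.0000 12.0000] v=[0.0000 0.0000]
Step 1: x=[5.0000 10.0000] v=[2.0000 -4.0000]
Step 2: x=[5.5000 9.0000] v=[1.0000 -2.0000]
Step 3: x=[4.7500 10.5000] v=[-1.5000 3.0000]
Step 4: x=[3.8750 12.2500] v=[-1.7500 3.5000]
Max displacement = 3.0000

Answer: 3.0000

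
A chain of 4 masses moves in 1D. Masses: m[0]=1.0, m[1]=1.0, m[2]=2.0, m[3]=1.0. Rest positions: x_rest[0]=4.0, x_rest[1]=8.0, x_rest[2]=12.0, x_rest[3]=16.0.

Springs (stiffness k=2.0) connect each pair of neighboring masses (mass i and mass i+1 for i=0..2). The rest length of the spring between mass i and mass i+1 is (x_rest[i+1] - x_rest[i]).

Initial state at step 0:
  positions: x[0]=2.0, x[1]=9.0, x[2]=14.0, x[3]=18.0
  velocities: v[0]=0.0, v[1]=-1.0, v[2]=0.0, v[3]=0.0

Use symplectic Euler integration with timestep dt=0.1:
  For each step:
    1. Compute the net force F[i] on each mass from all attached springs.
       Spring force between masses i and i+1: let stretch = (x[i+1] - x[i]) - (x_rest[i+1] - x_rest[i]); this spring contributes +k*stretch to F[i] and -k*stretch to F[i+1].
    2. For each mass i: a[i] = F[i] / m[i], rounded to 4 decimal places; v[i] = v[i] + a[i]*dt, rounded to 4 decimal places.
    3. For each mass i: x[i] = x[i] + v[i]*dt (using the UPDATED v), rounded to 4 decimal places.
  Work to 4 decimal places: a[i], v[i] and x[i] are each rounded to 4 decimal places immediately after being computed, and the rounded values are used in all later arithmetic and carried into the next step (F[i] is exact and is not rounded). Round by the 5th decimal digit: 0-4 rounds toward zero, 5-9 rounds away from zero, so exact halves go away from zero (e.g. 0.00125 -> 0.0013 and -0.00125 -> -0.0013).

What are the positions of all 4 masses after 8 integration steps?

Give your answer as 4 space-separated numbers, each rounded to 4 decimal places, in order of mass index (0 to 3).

Answer: 3.6403 7.5260 13.5399 17.9538

Derivation:
Step 0: x=[2.0000 9.0000 14.0000 18.0000] v=[0.0000 -1.0000 0.0000 0.0000]
Step 1: x=[2.0600 8.8600 13.9900 18.0000] v=[0.6000 -1.4000 -0.1000 0.0000]
Step 2: x=[2.1760 8.6866 13.9688 17.9998] v=[1.1600 -1.7340 -0.2120 -0.0020]
Step 3: x=[2.3422 8.4886 13.9351 17.9990] v=[1.6621 -1.9797 -0.3371 -0.0082]
Step 4: x=[2.5513 8.2766 13.8876 17.9969] v=[2.0914 -2.1197 -0.4754 -0.0210]
Step 5: x=[2.7950 8.0623 13.8250 17.9926] v=[2.4365 -2.1426 -0.6256 -0.0429]
Step 6: x=[3.0640 7.8580 13.7465 17.9850] v=[2.6900 -2.0435 -0.7851 -0.0764]
Step 7: x=[3.3489 7.6755 13.6515 17.9726] v=[2.8488 -1.8246 -0.9501 -0.1241]
Step 8: x=[3.6403 7.5260 13.5399 17.9538] v=[2.9141 -1.4947 -1.1156 -0.1883]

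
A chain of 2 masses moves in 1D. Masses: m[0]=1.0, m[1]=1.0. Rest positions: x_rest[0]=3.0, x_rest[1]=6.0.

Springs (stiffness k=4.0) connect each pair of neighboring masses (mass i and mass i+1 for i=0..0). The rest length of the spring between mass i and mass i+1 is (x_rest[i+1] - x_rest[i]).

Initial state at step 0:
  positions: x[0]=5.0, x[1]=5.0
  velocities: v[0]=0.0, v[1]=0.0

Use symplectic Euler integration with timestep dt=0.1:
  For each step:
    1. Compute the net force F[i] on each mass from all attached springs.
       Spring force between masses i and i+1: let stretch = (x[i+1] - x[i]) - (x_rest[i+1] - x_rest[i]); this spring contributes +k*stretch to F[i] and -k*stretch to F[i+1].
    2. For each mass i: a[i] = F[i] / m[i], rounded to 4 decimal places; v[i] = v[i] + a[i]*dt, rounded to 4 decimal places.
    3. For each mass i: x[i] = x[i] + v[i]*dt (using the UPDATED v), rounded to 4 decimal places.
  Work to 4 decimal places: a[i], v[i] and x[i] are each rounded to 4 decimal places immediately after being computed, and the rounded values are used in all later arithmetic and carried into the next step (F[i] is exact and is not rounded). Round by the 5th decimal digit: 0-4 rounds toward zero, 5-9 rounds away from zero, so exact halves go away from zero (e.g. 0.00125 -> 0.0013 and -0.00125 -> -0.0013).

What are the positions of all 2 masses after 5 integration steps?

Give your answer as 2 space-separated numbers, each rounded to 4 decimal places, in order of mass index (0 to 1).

Answer: 3.5151 6.4850

Derivation:
Step 0: x=[5.0000 5.0000] v=[0.0000 0.0000]
Step 1: x=[4.8800 5.1200] v=[-1.2000 1.2000]
Step 2: x=[4.6496 5.3504] v=[-2.3040 2.3040]
Step 3: x=[4.3272 5.6728] v=[-3.2237 3.2237]
Step 4: x=[3.9387 6.0614] v=[-3.8855 3.8855]
Step 5: x=[3.5151 6.4850] v=[-4.2364 4.2364]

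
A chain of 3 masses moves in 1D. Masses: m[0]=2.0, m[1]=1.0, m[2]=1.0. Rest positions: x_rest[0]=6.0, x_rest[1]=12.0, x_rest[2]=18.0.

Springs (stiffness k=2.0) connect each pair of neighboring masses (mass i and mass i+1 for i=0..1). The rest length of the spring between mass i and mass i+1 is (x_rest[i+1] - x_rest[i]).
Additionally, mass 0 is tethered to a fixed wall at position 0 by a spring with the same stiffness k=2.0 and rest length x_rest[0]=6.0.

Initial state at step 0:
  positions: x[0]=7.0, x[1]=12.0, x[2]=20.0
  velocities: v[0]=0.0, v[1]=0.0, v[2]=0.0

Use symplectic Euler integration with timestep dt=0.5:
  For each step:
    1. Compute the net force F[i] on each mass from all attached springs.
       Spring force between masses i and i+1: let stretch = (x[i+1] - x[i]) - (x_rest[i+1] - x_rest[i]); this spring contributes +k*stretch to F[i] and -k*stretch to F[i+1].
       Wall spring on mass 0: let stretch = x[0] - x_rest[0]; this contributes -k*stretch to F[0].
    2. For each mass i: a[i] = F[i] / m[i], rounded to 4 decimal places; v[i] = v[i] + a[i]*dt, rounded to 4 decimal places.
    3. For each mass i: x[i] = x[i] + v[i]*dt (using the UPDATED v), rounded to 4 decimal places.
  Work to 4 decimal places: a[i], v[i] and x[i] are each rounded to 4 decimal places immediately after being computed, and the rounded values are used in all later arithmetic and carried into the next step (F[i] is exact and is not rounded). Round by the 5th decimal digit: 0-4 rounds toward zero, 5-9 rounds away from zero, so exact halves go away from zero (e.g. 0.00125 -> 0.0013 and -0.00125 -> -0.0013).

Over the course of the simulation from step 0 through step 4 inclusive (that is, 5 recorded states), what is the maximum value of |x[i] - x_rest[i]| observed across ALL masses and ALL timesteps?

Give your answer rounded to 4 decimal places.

Answer: 2.2500

Derivation:
Step 0: x=[7.0000 12.0000 20.0000] v=[0.0000 0.0000 0.0000]
Step 1: x=[6.5000 13.5000 19.0000] v=[-1.0000 3.0000 -2.0000]
Step 2: x=[6.1250 14.2500 18.2500] v=[-0.7500 1.5000 -1.5000]
Step 3: x=[6.2500 12.9375 18.5000] v=[0.2500 -2.6250 0.5000]
Step 4: x=[6.4844 11.0625 18.9688] v=[0.4688 -3.7500 0.9375]
Max displacement = 2.2500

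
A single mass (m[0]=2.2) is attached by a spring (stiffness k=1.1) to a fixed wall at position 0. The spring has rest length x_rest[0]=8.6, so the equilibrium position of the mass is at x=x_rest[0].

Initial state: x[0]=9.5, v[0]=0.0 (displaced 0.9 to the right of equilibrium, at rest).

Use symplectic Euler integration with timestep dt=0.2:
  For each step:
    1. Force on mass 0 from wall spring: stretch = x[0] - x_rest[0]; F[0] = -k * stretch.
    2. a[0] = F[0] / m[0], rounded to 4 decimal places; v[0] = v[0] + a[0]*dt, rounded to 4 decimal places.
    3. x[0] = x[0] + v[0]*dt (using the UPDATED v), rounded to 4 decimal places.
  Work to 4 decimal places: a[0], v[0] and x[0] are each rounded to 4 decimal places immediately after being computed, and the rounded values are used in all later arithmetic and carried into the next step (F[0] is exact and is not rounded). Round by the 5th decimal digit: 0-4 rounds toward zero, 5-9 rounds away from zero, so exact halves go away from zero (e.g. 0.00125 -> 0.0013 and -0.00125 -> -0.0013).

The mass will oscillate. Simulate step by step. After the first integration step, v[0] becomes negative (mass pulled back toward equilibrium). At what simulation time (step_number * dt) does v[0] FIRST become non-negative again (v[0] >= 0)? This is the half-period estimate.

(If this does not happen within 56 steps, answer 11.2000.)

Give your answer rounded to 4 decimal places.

Step 0: x=[9.5000] v=[0.0000]
Step 1: x=[9.4820] v=[-0.0900]
Step 2: x=[9.4464] v=[-0.1782]
Step 3: x=[9.3938] v=[-0.2628]
Step 4: x=[9.3254] v=[-0.3422]
Step 5: x=[9.2425] v=[-0.4147]
Step 6: x=[9.1467] v=[-0.4790]
Step 7: x=[9.0400] v=[-0.5337]
Step 8: x=[8.9245] v=[-0.5777]
Step 9: x=[8.8025] v=[-0.6102]
Step 10: x=[8.6764] v=[-0.6305]
Step 11: x=[8.5488] v=[-0.6381]
Step 12: x=[8.4222] v=[-0.6330]
Step 13: x=[8.2992] v=[-0.6152]
Step 14: x=[8.1822] v=[-0.5851]
Step 15: x=[8.0735] v=[-0.5433]
Step 16: x=[7.9754] v=[-0.4906]
Step 17: x=[7.8898] v=[-0.4281]
Step 18: x=[7.8184] v=[-0.3571]
Step 19: x=[7.7626] v=[-0.2789]
Step 20: x=[7.7236] v=[-0.1952]
Step 21: x=[7.7021] v=[-0.1076]
Step 22: x=[7.6985] v=[-0.0178]
Step 23: x=[7.7130] v=[0.0724]
First v>=0 after going negative at step 23, time=4.6000

Answer: 4.6000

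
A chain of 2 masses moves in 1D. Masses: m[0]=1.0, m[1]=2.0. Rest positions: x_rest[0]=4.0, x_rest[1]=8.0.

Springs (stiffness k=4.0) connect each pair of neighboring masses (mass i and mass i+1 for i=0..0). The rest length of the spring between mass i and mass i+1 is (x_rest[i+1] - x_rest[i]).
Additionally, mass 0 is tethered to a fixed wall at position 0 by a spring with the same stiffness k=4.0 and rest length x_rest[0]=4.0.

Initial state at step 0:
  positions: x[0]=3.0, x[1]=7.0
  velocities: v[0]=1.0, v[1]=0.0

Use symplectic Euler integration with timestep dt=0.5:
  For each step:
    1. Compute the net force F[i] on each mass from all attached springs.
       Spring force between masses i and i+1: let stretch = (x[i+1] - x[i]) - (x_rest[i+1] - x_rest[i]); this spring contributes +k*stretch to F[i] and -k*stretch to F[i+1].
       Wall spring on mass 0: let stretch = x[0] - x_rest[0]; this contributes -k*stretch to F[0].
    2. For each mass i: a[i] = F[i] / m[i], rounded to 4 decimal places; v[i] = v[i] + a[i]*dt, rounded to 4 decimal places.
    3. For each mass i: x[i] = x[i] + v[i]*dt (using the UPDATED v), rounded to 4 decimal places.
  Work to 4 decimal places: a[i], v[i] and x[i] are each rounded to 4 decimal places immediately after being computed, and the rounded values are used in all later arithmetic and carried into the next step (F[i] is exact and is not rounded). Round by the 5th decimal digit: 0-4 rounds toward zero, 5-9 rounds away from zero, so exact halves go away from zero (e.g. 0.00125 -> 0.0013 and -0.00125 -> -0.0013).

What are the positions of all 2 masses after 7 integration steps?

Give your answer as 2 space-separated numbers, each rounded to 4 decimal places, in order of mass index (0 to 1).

Answer: 3.7657 9.2266

Derivation:
Step 0: x=[3.0000 7.0000] v=[1.0000 0.0000]
Step 1: x=[4.5000 7.0000] v=[3.0000 0.0000]
Step 2: x=[4.0000 7.7500] v=[-1.0000 1.5000]
Step 3: x=[3.2500 8.6250] v=[-1.5000 1.7500]
Step 4: x=[4.6250 8.8125] v=[2.7500 0.3750]
Step 5: x=[5.5625 8.9063] v=[1.8750 0.1875]
Step 6: x=[4.2813 9.3282] v=[-2.5624 0.8437]
Step 7: x=[3.7657 9.2266] v=[-1.0312 -0.2032]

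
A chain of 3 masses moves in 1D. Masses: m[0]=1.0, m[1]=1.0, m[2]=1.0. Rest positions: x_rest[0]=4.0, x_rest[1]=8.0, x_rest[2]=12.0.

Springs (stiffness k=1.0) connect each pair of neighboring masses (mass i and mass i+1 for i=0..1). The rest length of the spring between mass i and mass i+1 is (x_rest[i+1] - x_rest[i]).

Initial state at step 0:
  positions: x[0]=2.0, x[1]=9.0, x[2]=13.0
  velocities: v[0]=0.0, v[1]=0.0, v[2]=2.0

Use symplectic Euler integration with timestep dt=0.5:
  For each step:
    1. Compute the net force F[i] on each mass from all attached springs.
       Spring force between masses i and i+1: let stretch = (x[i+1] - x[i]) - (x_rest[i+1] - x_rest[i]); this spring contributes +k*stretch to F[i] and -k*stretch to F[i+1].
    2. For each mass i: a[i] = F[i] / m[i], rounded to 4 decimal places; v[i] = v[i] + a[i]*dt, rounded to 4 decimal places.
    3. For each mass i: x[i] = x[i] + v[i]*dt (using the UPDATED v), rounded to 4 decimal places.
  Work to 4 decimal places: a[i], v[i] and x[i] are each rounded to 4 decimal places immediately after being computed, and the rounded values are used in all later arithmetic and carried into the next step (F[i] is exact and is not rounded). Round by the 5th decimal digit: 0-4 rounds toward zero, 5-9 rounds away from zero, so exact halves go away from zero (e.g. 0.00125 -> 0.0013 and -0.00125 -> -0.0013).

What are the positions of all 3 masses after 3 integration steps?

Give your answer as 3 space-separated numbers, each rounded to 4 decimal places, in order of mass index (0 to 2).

Step 0: x=[2.0000 9.0000 13.0000] v=[0.0000 0.0000 2.0000]
Step 1: x=[2.7500 8.2500 14.0000] v=[1.5000 -1.5000 2.0000]
Step 2: x=[3.8750 7.5625 14.5625] v=[2.2500 -1.3750 1.1250]
Step 3: x=[4.9219 7.7032 14.3750] v=[2.0938 0.2813 -0.3750]

Answer: 4.9219 7.7032 14.3750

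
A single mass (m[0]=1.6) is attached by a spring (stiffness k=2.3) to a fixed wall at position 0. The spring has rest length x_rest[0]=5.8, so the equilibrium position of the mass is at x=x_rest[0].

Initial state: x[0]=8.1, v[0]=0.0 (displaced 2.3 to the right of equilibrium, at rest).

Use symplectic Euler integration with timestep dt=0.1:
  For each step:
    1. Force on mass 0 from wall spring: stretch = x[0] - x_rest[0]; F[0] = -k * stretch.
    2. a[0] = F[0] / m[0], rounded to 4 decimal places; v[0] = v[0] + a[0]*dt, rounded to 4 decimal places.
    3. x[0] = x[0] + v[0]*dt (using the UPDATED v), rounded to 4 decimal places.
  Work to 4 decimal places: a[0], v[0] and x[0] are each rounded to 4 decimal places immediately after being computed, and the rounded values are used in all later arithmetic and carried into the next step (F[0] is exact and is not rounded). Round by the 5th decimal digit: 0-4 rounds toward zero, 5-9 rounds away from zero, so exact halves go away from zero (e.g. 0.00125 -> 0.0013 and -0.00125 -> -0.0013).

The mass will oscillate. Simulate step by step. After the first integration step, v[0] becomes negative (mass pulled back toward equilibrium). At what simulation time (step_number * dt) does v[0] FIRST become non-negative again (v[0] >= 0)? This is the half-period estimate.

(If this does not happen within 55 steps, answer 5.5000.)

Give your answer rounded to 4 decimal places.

Answer: 2.7000

Derivation:
Step 0: x=[8.1000] v=[0.0000]
Step 1: x=[8.0669] v=[-0.3306]
Step 2: x=[8.0013] v=[-0.6565]
Step 3: x=[7.9040] v=[-0.9729]
Step 4: x=[7.7765] v=[-1.2754]
Step 5: x=[7.6206] v=[-1.5595]
Step 6: x=[7.4385] v=[-1.8212]
Step 7: x=[7.2328] v=[-2.0567]
Step 8: x=[7.0065] v=[-2.2627]
Step 9: x=[6.7629] v=[-2.4361]
Step 10: x=[6.5055] v=[-2.5745]
Step 11: x=[6.2379] v=[-2.6759]
Step 12: x=[5.9640] v=[-2.7389]
Step 13: x=[5.6878] v=[-2.7625]
Step 14: x=[5.4132] v=[-2.7464]
Step 15: x=[5.1441] v=[-2.6908]
Step 16: x=[4.8845] v=[-2.5965]
Step 17: x=[4.6380] v=[-2.4649]
Step 18: x=[4.4082] v=[-2.2979]
Step 19: x=[4.1984] v=[-2.0978]
Step 20: x=[4.0116] v=[-1.8676]
Step 21: x=[3.8506] v=[-1.6105]
Step 22: x=[3.7176] v=[-1.3303]
Step 23: x=[3.6145] v=[-1.0310]
Step 24: x=[3.5428] v=[-0.7168]
Step 25: x=[3.5036] v=[-0.3923]
Step 26: x=[3.4974] v=[-0.0622]
Step 27: x=[3.5243] v=[0.2688]
First v>=0 after going negative at step 27, time=2.7000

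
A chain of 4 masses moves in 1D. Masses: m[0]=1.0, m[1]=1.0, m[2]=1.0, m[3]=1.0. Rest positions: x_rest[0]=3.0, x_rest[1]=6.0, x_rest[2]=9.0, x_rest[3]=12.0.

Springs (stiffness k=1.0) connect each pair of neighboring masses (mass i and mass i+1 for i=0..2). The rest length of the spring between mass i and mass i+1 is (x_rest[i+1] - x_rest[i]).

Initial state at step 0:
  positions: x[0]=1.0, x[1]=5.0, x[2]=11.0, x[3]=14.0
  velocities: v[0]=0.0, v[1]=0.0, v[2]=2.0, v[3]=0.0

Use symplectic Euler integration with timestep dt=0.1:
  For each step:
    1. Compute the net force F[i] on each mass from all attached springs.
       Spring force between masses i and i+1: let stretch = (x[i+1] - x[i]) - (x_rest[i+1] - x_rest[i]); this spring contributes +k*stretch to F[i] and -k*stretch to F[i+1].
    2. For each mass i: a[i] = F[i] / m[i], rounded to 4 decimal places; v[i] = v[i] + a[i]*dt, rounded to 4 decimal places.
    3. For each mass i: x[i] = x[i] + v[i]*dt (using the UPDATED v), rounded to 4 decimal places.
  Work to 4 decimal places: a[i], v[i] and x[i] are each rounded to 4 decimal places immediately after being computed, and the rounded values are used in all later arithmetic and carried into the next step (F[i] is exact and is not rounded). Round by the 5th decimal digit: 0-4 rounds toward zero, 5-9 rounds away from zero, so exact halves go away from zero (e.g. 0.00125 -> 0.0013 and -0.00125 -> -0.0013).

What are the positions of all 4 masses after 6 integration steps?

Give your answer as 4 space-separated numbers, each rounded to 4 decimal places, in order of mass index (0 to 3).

Answer: 1.2175 5.4453 11.4906 14.0467

Derivation:
Step 0: x=[1.0000 5.0000 11.0000 14.0000] v=[0.0000 0.0000 2.0000 0.0000]
Step 1: x=[1.0100 5.0200 11.1700 14.0000] v=[0.1000 0.2000 1.7000 0.0000]
Step 2: x=[1.0301 5.0614 11.3068 14.0017] v=[0.2010 0.4140 1.3680 0.0170]
Step 3: x=[1.0605 5.1249 11.4081 14.0065] v=[0.3041 0.6354 1.0130 0.0475]
Step 4: x=[1.1016 5.2106 11.4726 14.0153] v=[0.4105 0.8573 0.6445 0.0877]
Step 5: x=[1.1537 5.3179 11.4999 14.0286] v=[0.5214 1.0726 0.2726 0.1334]
Step 6: x=[1.2175 5.4453 11.4906 14.0467] v=[0.6378 1.2744 -0.0927 0.1805]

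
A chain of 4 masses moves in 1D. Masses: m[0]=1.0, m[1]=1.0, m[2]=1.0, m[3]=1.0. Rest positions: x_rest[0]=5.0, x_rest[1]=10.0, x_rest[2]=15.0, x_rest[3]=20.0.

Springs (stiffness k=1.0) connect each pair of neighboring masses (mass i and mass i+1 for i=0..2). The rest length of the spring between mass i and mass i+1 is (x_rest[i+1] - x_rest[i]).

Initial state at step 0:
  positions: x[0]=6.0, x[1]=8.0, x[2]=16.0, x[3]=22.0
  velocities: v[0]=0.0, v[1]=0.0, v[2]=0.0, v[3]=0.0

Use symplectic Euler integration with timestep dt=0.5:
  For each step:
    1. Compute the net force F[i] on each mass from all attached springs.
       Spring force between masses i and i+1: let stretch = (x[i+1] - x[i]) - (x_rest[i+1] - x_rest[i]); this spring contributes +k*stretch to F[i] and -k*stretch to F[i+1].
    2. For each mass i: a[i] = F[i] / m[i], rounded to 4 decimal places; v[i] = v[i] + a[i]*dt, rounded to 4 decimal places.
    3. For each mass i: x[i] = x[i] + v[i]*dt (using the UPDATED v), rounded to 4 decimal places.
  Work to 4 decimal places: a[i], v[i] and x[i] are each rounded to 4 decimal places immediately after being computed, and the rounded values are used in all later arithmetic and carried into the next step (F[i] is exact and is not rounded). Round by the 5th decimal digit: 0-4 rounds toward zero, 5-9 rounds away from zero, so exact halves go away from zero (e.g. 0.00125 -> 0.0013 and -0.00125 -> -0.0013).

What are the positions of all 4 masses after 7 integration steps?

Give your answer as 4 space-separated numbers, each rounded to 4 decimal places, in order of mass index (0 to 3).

Step 0: x=[6.0000 8.0000 16.0000 22.0000] v=[0.0000 0.0000 0.0000 0.0000]
Step 1: x=[5.2500 9.5000 15.5000 21.7500] v=[-1.5000 3.0000 -1.0000 -0.5000]
Step 2: x=[4.3125 11.4375 15.0625 21.1875] v=[-1.8750 3.8750 -0.8750 -1.1250]
Step 3: x=[3.9063 12.5000 15.2500 20.3438] v=[-0.8125 2.1250 0.3750 -1.6875]
Step 4: x=[4.3985 12.1016 16.0235 19.4766] v=[0.9844 -0.7969 1.5469 -1.7344]
Step 5: x=[5.5665 10.7579 16.6798 18.9961] v=[2.3360 -2.6875 1.3125 -0.9610]
Step 6: x=[6.7824 9.5968 16.4347 19.1866] v=[2.4317 -2.3223 -0.4903 0.3809]
Step 7: x=[7.4519 9.4415 15.1681 19.9391] v=[1.3389 -0.3106 -2.5333 1.5050]

Answer: 7.4519 9.4415 15.1681 19.9391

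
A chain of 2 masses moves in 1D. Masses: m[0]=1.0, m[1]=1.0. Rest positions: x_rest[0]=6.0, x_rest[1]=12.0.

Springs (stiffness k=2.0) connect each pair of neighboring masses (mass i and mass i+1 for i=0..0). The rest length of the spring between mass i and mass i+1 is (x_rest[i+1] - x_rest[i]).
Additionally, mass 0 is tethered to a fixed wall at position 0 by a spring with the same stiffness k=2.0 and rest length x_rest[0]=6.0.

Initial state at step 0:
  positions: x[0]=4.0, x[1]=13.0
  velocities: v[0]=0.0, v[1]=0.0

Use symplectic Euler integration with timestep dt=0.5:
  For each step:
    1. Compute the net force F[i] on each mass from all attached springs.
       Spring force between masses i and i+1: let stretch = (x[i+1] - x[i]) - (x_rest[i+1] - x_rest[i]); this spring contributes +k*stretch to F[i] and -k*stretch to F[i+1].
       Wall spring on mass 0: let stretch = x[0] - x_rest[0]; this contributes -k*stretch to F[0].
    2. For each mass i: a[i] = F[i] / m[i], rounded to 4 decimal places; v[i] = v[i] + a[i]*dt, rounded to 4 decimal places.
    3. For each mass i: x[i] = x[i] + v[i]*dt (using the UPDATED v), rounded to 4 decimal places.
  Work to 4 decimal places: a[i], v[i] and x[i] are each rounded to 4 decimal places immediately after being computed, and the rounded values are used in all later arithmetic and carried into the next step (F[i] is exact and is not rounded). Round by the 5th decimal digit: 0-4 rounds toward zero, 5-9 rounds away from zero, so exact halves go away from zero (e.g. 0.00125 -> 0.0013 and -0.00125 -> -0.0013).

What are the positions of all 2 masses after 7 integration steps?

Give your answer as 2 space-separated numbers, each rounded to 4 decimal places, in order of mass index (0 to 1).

Step 0: x=[4.0000 13.0000] v=[0.0000 0.0000]
Step 1: x=[6.5000 11.5000] v=[5.0000 -3.0000]
Step 2: x=[8.2500 10.5000] v=[3.5000 -2.0000]
Step 3: x=[7.0000 11.3750] v=[-2.5000 1.7500]
Step 4: x=[4.4375 13.0625] v=[-5.1250 3.3750]
Step 5: x=[3.9688 13.4375] v=[-0.9375 0.7500]
Step 6: x=[6.2500 12.0782] v=[4.5624 -2.7187]
Step 7: x=[8.3203 10.8048] v=[4.1406 -2.5469]

Answer: 8.3203 10.8048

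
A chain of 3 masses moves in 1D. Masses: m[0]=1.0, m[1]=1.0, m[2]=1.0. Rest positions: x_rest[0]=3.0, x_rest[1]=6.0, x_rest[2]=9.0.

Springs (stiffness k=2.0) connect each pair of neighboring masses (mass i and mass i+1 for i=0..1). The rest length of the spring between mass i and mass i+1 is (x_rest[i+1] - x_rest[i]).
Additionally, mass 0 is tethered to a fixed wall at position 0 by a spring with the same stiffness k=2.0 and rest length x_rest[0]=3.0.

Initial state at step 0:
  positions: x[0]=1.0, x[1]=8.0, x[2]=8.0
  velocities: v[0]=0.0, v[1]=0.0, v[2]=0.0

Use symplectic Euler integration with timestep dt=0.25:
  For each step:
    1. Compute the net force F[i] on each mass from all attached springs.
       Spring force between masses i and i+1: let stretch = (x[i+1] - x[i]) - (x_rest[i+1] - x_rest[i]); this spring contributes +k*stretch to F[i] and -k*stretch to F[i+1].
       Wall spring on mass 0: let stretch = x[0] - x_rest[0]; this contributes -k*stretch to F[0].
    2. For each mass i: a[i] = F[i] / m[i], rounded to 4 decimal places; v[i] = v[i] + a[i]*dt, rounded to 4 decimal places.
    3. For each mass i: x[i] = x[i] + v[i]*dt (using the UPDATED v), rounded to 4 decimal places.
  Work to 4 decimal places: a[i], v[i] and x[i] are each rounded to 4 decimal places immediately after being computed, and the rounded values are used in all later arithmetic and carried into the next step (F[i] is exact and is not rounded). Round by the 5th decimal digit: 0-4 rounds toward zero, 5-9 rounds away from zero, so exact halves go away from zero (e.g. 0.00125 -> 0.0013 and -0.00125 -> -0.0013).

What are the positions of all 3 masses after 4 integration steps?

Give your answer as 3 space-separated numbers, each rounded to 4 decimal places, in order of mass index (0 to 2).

Step 0: x=[1.0000 8.0000 8.0000] v=[0.0000 0.0000 0.0000]
Step 1: x=[1.7500 7.1250 8.3750] v=[3.0000 -3.5000 1.5000]
Step 2: x=[2.9531 5.7344 8.9688] v=[4.8125 -5.5625 2.3750]
Step 3: x=[4.1348 4.4004 9.5333] v=[4.7266 -5.3360 2.2578]
Step 4: x=[4.8328 3.6748 9.8312] v=[2.7920 -2.9024 1.1914]

Answer: 4.8328 3.6748 9.8312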